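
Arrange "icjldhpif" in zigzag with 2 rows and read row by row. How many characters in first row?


Zigzag "icjldhpif" into 2 rows:
Placing characters:
  'i' => row 0
  'c' => row 1
  'j' => row 0
  'l' => row 1
  'd' => row 0
  'h' => row 1
  'p' => row 0
  'i' => row 1
  'f' => row 0
Rows:
  Row 0: "ijdpf"
  Row 1: "clhi"
First row length: 5

5


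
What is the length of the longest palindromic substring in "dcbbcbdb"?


Input: "dcbbcbdb"
Checking substrings for palindromes:
  [1:5] "cbbc" (len 4) => palindrome
  [3:6] "bcb" (len 3) => palindrome
  [5:8] "bdb" (len 3) => palindrome
  [2:4] "bb" (len 2) => palindrome
Longest palindromic substring: "cbbc" with length 4

4


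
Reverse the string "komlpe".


Input: komlpe
Reading characters right to left:
  Position 5: 'e'
  Position 4: 'p'
  Position 3: 'l'
  Position 2: 'm'
  Position 1: 'o'
  Position 0: 'k'
Reversed: eplmok

eplmok


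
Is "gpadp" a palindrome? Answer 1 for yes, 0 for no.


Input: gpadp
Reversed: pdapg
  Compare pos 0 ('g') with pos 4 ('p'): MISMATCH
  Compare pos 1 ('p') with pos 3 ('d'): MISMATCH
Result: not a palindrome

0


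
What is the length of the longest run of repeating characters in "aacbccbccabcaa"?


Input: "aacbccbccabcaa"
Scanning for longest run:
  Position 1 ('a'): continues run of 'a', length=2
  Position 2 ('c'): new char, reset run to 1
  Position 3 ('b'): new char, reset run to 1
  Position 4 ('c'): new char, reset run to 1
  Position 5 ('c'): continues run of 'c', length=2
  Position 6 ('b'): new char, reset run to 1
  Position 7 ('c'): new char, reset run to 1
  Position 8 ('c'): continues run of 'c', length=2
  Position 9 ('a'): new char, reset run to 1
  Position 10 ('b'): new char, reset run to 1
  Position 11 ('c'): new char, reset run to 1
  Position 12 ('a'): new char, reset run to 1
  Position 13 ('a'): continues run of 'a', length=2
Longest run: 'a' with length 2

2


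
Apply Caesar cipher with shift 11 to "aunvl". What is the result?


Caesar cipher: shift "aunvl" by 11
  'a' (pos 0) + 11 = pos 11 = 'l'
  'u' (pos 20) + 11 = pos 5 = 'f'
  'n' (pos 13) + 11 = pos 24 = 'y'
  'v' (pos 21) + 11 = pos 6 = 'g'
  'l' (pos 11) + 11 = pos 22 = 'w'
Result: lfygw

lfygw


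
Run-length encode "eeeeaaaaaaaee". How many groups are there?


Input: eeeeaaaaaaaee
Scanning for consecutive runs:
  Group 1: 'e' x 4 (positions 0-3)
  Group 2: 'a' x 7 (positions 4-10)
  Group 3: 'e' x 2 (positions 11-12)
Total groups: 3

3


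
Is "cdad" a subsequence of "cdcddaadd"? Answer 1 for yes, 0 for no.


Check if "cdad" is a subsequence of "cdcddaadd"
Greedy scan:
  Position 0 ('c'): matches sub[0] = 'c'
  Position 1 ('d'): matches sub[1] = 'd'
  Position 2 ('c'): no match needed
  Position 3 ('d'): no match needed
  Position 4 ('d'): no match needed
  Position 5 ('a'): matches sub[2] = 'a'
  Position 6 ('a'): no match needed
  Position 7 ('d'): matches sub[3] = 'd'
  Position 8 ('d'): no match needed
All 4 characters matched => is a subsequence

1


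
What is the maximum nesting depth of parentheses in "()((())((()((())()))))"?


Input: "()((())((()((())()))))"
Tracking depth:
  Position 0 '(': depth becomes 1
  Position 1 ')': depth becomes 0
  Position 2 '(': depth becomes 1
  Position 3 '(': depth becomes 2
  Position 4 '(': depth becomes 3
  Position 5 ')': depth becomes 2
  Position 6 ')': depth becomes 1
  Position 7 '(': depth becomes 2
  Position 8 '(': depth becomes 3
  Position 9 '(': depth becomes 4
  Position 10 ')': depth becomes 3
  Position 11 '(': depth becomes 4
  Position 12 '(': depth becomes 5
  Position 13 '(': depth becomes 6
  Position 14 ')': depth becomes 5
  Position 15 ')': depth becomes 4
  Position 16 '(': depth becomes 5
  Position 17 ')': depth becomes 4
  Position 18 ')': depth becomes 3
  Position 19 ')': depth becomes 2
  Position 20 ')': depth becomes 1
  Position 21 ')': depth becomes 0
Maximum depth reached: 6

6


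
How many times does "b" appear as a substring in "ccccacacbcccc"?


Searching for "b" in "ccccacacbcccc"
Scanning each position:
  Position 0: "c" => no
  Position 1: "c" => no
  Position 2: "c" => no
  Position 3: "c" => no
  Position 4: "a" => no
  Position 5: "c" => no
  Position 6: "a" => no
  Position 7: "c" => no
  Position 8: "b" => MATCH
  Position 9: "c" => no
  Position 10: "c" => no
  Position 11: "c" => no
  Position 12: "c" => no
Total occurrences: 1

1


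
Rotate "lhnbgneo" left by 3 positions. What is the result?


Input: "lhnbgneo", rotate left by 3
First 3 characters: "lhn"
Remaining characters: "bgneo"
Concatenate remaining + first: "bgneo" + "lhn" = "bgneolhn"

bgneolhn


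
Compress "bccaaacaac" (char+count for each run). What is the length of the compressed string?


Input: bccaaacaac
Runs:
  'b' x 1 => "b1"
  'c' x 2 => "c2"
  'a' x 3 => "a3"
  'c' x 1 => "c1"
  'a' x 2 => "a2"
  'c' x 1 => "c1"
Compressed: "b1c2a3c1a2c1"
Compressed length: 12

12


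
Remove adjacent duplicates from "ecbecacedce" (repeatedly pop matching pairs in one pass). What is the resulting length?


Input: ecbecacedce
Stack-based adjacent duplicate removal:
  Read 'e': push. Stack: e
  Read 'c': push. Stack: ec
  Read 'b': push. Stack: ecb
  Read 'e': push. Stack: ecbe
  Read 'c': push. Stack: ecbec
  Read 'a': push. Stack: ecbeca
  Read 'c': push. Stack: ecbecac
  Read 'e': push. Stack: ecbecace
  Read 'd': push. Stack: ecbecaced
  Read 'c': push. Stack: ecbecacedc
  Read 'e': push. Stack: ecbecacedce
Final stack: "ecbecacedce" (length 11)

11


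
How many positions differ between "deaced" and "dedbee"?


Comparing "deaced" and "dedbee" position by position:
  Position 0: 'd' vs 'd' => same
  Position 1: 'e' vs 'e' => same
  Position 2: 'a' vs 'd' => DIFFER
  Position 3: 'c' vs 'b' => DIFFER
  Position 4: 'e' vs 'e' => same
  Position 5: 'd' vs 'e' => DIFFER
Positions that differ: 3

3


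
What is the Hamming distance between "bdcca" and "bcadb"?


Comparing "bdcca" and "bcadb" position by position:
  Position 0: 'b' vs 'b' => same
  Position 1: 'd' vs 'c' => differ
  Position 2: 'c' vs 'a' => differ
  Position 3: 'c' vs 'd' => differ
  Position 4: 'a' vs 'b' => differ
Total differences (Hamming distance): 4

4


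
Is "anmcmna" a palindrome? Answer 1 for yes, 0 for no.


Input: anmcmna
Reversed: anmcmna
  Compare pos 0 ('a') with pos 6 ('a'): match
  Compare pos 1 ('n') with pos 5 ('n'): match
  Compare pos 2 ('m') with pos 4 ('m'): match
Result: palindrome

1


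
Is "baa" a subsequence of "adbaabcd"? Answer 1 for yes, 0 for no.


Check if "baa" is a subsequence of "adbaabcd"
Greedy scan:
  Position 0 ('a'): no match needed
  Position 1 ('d'): no match needed
  Position 2 ('b'): matches sub[0] = 'b'
  Position 3 ('a'): matches sub[1] = 'a'
  Position 4 ('a'): matches sub[2] = 'a'
  Position 5 ('b'): no match needed
  Position 6 ('c'): no match needed
  Position 7 ('d'): no match needed
All 3 characters matched => is a subsequence

1


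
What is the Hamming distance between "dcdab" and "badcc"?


Comparing "dcdab" and "badcc" position by position:
  Position 0: 'd' vs 'b' => differ
  Position 1: 'c' vs 'a' => differ
  Position 2: 'd' vs 'd' => same
  Position 3: 'a' vs 'c' => differ
  Position 4: 'b' vs 'c' => differ
Total differences (Hamming distance): 4

4


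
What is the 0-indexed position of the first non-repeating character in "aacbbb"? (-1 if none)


Input: aacbbb
Character frequencies:
  'a': 2
  'b': 3
  'c': 1
Scanning left to right for freq == 1:
  Position 0 ('a'): freq=2, skip
  Position 1 ('a'): freq=2, skip
  Position 2 ('c'): unique! => answer = 2

2


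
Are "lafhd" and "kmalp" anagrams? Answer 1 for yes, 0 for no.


Strings: "lafhd", "kmalp"
Sorted first:  adfhl
Sorted second: aklmp
Differ at position 1: 'd' vs 'k' => not anagrams

0


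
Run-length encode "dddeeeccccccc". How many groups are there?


Input: dddeeeccccccc
Scanning for consecutive runs:
  Group 1: 'd' x 3 (positions 0-2)
  Group 2: 'e' x 3 (positions 3-5)
  Group 3: 'c' x 7 (positions 6-12)
Total groups: 3

3


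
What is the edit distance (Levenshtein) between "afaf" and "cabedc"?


Computing edit distance: "afaf" -> "cabedc"
DP table:
           c    a    b    e    d    c
      0    1    2    3    4    5    6
  a   1    1    1    2    3    4    5
  f   2    2    2    2    3    4    5
  a   3    3    2    3    3    4    5
  f   4    4    3    3    4    4    5
Edit distance = dp[4][6] = 5

5


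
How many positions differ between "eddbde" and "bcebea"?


Comparing "eddbde" and "bcebea" position by position:
  Position 0: 'e' vs 'b' => DIFFER
  Position 1: 'd' vs 'c' => DIFFER
  Position 2: 'd' vs 'e' => DIFFER
  Position 3: 'b' vs 'b' => same
  Position 4: 'd' vs 'e' => DIFFER
  Position 5: 'e' vs 'a' => DIFFER
Positions that differ: 5

5


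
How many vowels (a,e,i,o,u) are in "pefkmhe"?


Input: pefkmhe
Checking each character:
  'p' at position 0: consonant
  'e' at position 1: vowel (running total: 1)
  'f' at position 2: consonant
  'k' at position 3: consonant
  'm' at position 4: consonant
  'h' at position 5: consonant
  'e' at position 6: vowel (running total: 2)
Total vowels: 2

2


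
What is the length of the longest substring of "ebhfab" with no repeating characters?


Input: "ebhfab"
Sliding window (track last position of each char):
  Position 0 ('e'): window [0,0] length 1 -- new best
  Position 1 ('b'): window [0,1] length 2 -- new best
  Position 2 ('h'): window [0,2] length 3 -- new best
  Position 3 ('f'): window [0,3] length 4 -- new best
  Position 4 ('a'): window [0,4] length 5 -- new best
  Position 5 ('b'): repeat (last at 1), move window start to 2
  Position 5 ('b'): window [2,5] length 4
Longest substring with no repeats: "ebhfa" with length 5

5


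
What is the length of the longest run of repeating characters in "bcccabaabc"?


Input: "bcccabaabc"
Scanning for longest run:
  Position 1 ('c'): new char, reset run to 1
  Position 2 ('c'): continues run of 'c', length=2
  Position 3 ('c'): continues run of 'c', length=3
  Position 4 ('a'): new char, reset run to 1
  Position 5 ('b'): new char, reset run to 1
  Position 6 ('a'): new char, reset run to 1
  Position 7 ('a'): continues run of 'a', length=2
  Position 8 ('b'): new char, reset run to 1
  Position 9 ('c'): new char, reset run to 1
Longest run: 'c' with length 3

3


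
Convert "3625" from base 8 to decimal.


Input: "3625" in base 8
Positional expansion:
  Digit '3' (value 3) x 8^3 = 1536
  Digit '6' (value 6) x 8^2 = 384
  Digit '2' (value 2) x 8^1 = 16
  Digit '5' (value 5) x 8^0 = 5
Sum = 1941

1941


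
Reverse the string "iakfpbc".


Input: iakfpbc
Reading characters right to left:
  Position 6: 'c'
  Position 5: 'b'
  Position 4: 'p'
  Position 3: 'f'
  Position 2: 'k'
  Position 1: 'a'
  Position 0: 'i'
Reversed: cbpfkai

cbpfkai


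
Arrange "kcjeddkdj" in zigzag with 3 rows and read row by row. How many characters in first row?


Zigzag "kcjeddkdj" into 3 rows:
Placing characters:
  'k' => row 0
  'c' => row 1
  'j' => row 2
  'e' => row 1
  'd' => row 0
  'd' => row 1
  'k' => row 2
  'd' => row 1
  'j' => row 0
Rows:
  Row 0: "kdj"
  Row 1: "cedd"
  Row 2: "jk"
First row length: 3

3


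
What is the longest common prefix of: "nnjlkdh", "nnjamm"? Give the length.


Words: nnjlkdh, nnjamm
  Position 0: all 'n' => match
  Position 1: all 'n' => match
  Position 2: all 'j' => match
  Position 3: ('l', 'a') => mismatch, stop
LCP = "nnj" (length 3)

3


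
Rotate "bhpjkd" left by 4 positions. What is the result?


Input: "bhpjkd", rotate left by 4
First 4 characters: "bhpj"
Remaining characters: "kd"
Concatenate remaining + first: "kd" + "bhpj" = "kdbhpj"

kdbhpj


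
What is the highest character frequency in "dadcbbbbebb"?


Input: dadcbbbbebb
Character counts:
  'a': 1
  'b': 6
  'c': 1
  'd': 2
  'e': 1
Maximum frequency: 6

6


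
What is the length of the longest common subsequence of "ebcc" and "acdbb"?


LCS of "ebcc" and "acdbb"
DP table:
           a    c    d    b    b
      0    0    0    0    0    0
  e   0    0    0    0    0    0
  b   0    0    0    0    1    1
  c   0    0    1    1    1    1
  c   0    0    1    1    1    1
LCS length = dp[4][5] = 1

1


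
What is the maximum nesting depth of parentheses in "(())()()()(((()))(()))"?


Input: "(())()()()(((()))(()))"
Tracking depth:
  Position 0 '(': depth becomes 1
  Position 1 '(': depth becomes 2
  Position 2 ')': depth becomes 1
  Position 3 ')': depth becomes 0
  Position 4 '(': depth becomes 1
  Position 5 ')': depth becomes 0
  Position 6 '(': depth becomes 1
  Position 7 ')': depth becomes 0
  Position 8 '(': depth becomes 1
  Position 9 ')': depth becomes 0
  Position 10 '(': depth becomes 1
  Position 11 '(': depth becomes 2
  Position 12 '(': depth becomes 3
  Position 13 '(': depth becomes 4
  Position 14 ')': depth becomes 3
  Position 15 ')': depth becomes 2
  Position 16 ')': depth becomes 1
  Position 17 '(': depth becomes 2
  Position 18 '(': depth becomes 3
  Position 19 ')': depth becomes 2
  Position 20 ')': depth becomes 1
  Position 21 ')': depth becomes 0
Maximum depth reached: 4

4


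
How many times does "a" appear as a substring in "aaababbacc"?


Searching for "a" in "aaababbacc"
Scanning each position:
  Position 0: "a" => MATCH
  Position 1: "a" => MATCH
  Position 2: "a" => MATCH
  Position 3: "b" => no
  Position 4: "a" => MATCH
  Position 5: "b" => no
  Position 6: "b" => no
  Position 7: "a" => MATCH
  Position 8: "c" => no
  Position 9: "c" => no
Total occurrences: 5

5


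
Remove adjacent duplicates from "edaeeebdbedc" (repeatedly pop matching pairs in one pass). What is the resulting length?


Input: edaeeebdbedc
Stack-based adjacent duplicate removal:
  Read 'e': push. Stack: e
  Read 'd': push. Stack: ed
  Read 'a': push. Stack: eda
  Read 'e': push. Stack: edae
  Read 'e': matches stack top 'e' => pop. Stack: eda
  Read 'e': push. Stack: edae
  Read 'b': push. Stack: edaeb
  Read 'd': push. Stack: edaebd
  Read 'b': push. Stack: edaebdb
  Read 'e': push. Stack: edaebdbe
  Read 'd': push. Stack: edaebdbed
  Read 'c': push. Stack: edaebdbedc
Final stack: "edaebdbedc" (length 10)

10


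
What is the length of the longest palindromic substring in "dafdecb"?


Input: "dafdecb"
Checking substrings for palindromes:
  No multi-char palindromic substrings found
Longest palindromic substring: "d" with length 1

1


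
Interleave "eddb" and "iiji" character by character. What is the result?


Interleaving "eddb" and "iiji":
  Position 0: 'e' from first, 'i' from second => "ei"
  Position 1: 'd' from first, 'i' from second => "di"
  Position 2: 'd' from first, 'j' from second => "dj"
  Position 3: 'b' from first, 'i' from second => "bi"
Result: eididjbi

eididjbi


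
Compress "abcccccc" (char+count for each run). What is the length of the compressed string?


Input: abcccccc
Runs:
  'a' x 1 => "a1"
  'b' x 1 => "b1"
  'c' x 6 => "c6"
Compressed: "a1b1c6"
Compressed length: 6

6


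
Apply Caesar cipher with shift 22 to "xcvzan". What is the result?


Caesar cipher: shift "xcvzan" by 22
  'x' (pos 23) + 22 = pos 19 = 't'
  'c' (pos 2) + 22 = pos 24 = 'y'
  'v' (pos 21) + 22 = pos 17 = 'r'
  'z' (pos 25) + 22 = pos 21 = 'v'
  'a' (pos 0) + 22 = pos 22 = 'w'
  'n' (pos 13) + 22 = pos 9 = 'j'
Result: tyrvwj

tyrvwj


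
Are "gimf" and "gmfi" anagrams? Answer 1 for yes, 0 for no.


Strings: "gimf", "gmfi"
Sorted first:  fgim
Sorted second: fgim
Sorted forms match => anagrams

1


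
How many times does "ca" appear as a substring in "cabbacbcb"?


Searching for "ca" in "cabbacbcb"
Scanning each position:
  Position 0: "ca" => MATCH
  Position 1: "ab" => no
  Position 2: "bb" => no
  Position 3: "ba" => no
  Position 4: "ac" => no
  Position 5: "cb" => no
  Position 6: "bc" => no
  Position 7: "cb" => no
Total occurrences: 1

1


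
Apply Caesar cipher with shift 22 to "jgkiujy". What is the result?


Caesar cipher: shift "jgkiujy" by 22
  'j' (pos 9) + 22 = pos 5 = 'f'
  'g' (pos 6) + 22 = pos 2 = 'c'
  'k' (pos 10) + 22 = pos 6 = 'g'
  'i' (pos 8) + 22 = pos 4 = 'e'
  'u' (pos 20) + 22 = pos 16 = 'q'
  'j' (pos 9) + 22 = pos 5 = 'f'
  'y' (pos 24) + 22 = pos 20 = 'u'
Result: fcgeqfu

fcgeqfu


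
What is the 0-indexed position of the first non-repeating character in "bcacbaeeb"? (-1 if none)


Input: bcacbaeeb
Character frequencies:
  'a': 2
  'b': 3
  'c': 2
  'e': 2
Scanning left to right for freq == 1:
  Position 0 ('b'): freq=3, skip
  Position 1 ('c'): freq=2, skip
  Position 2 ('a'): freq=2, skip
  Position 3 ('c'): freq=2, skip
  Position 4 ('b'): freq=3, skip
  Position 5 ('a'): freq=2, skip
  Position 6 ('e'): freq=2, skip
  Position 7 ('e'): freq=2, skip
  Position 8 ('b'): freq=3, skip
  No unique character found => answer = -1

-1


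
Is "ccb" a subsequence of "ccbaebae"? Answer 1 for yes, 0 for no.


Check if "ccb" is a subsequence of "ccbaebae"
Greedy scan:
  Position 0 ('c'): matches sub[0] = 'c'
  Position 1 ('c'): matches sub[1] = 'c'
  Position 2 ('b'): matches sub[2] = 'b'
  Position 3 ('a'): no match needed
  Position 4 ('e'): no match needed
  Position 5 ('b'): no match needed
  Position 6 ('a'): no match needed
  Position 7 ('e'): no match needed
All 3 characters matched => is a subsequence

1


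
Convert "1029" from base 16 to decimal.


Input: "1029" in base 16
Positional expansion:
  Digit '1' (value 1) x 16^3 = 4096
  Digit '0' (value 0) x 16^2 = 0
  Digit '2' (value 2) x 16^1 = 32
  Digit '9' (value 9) x 16^0 = 9
Sum = 4137

4137


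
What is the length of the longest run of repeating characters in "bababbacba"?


Input: "bababbacba"
Scanning for longest run:
  Position 1 ('a'): new char, reset run to 1
  Position 2 ('b'): new char, reset run to 1
  Position 3 ('a'): new char, reset run to 1
  Position 4 ('b'): new char, reset run to 1
  Position 5 ('b'): continues run of 'b', length=2
  Position 6 ('a'): new char, reset run to 1
  Position 7 ('c'): new char, reset run to 1
  Position 8 ('b'): new char, reset run to 1
  Position 9 ('a'): new char, reset run to 1
Longest run: 'b' with length 2

2


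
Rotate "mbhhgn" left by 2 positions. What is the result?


Input: "mbhhgn", rotate left by 2
First 2 characters: "mb"
Remaining characters: "hhgn"
Concatenate remaining + first: "hhgn" + "mb" = "hhgnmb"

hhgnmb


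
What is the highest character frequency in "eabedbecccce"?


Input: eabedbecccce
Character counts:
  'a': 1
  'b': 2
  'c': 4
  'd': 1
  'e': 4
Maximum frequency: 4

4


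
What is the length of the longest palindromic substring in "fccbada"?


Input: "fccbada"
Checking substrings for palindromes:
  [4:7] "ada" (len 3) => palindrome
  [1:3] "cc" (len 2) => palindrome
Longest palindromic substring: "ada" with length 3

3


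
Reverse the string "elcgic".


Input: elcgic
Reading characters right to left:
  Position 5: 'c'
  Position 4: 'i'
  Position 3: 'g'
  Position 2: 'c'
  Position 1: 'l'
  Position 0: 'e'
Reversed: cigcle

cigcle


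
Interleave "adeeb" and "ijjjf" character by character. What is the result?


Interleaving "adeeb" and "ijjjf":
  Position 0: 'a' from first, 'i' from second => "ai"
  Position 1: 'd' from first, 'j' from second => "dj"
  Position 2: 'e' from first, 'j' from second => "ej"
  Position 3: 'e' from first, 'j' from second => "ej"
  Position 4: 'b' from first, 'f' from second => "bf"
Result: aidjejejbf

aidjejejbf


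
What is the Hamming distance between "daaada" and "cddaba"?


Comparing "daaada" and "cddaba" position by position:
  Position 0: 'd' vs 'c' => differ
  Position 1: 'a' vs 'd' => differ
  Position 2: 'a' vs 'd' => differ
  Position 3: 'a' vs 'a' => same
  Position 4: 'd' vs 'b' => differ
  Position 5: 'a' vs 'a' => same
Total differences (Hamming distance): 4

4


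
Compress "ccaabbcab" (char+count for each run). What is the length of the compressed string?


Input: ccaabbcab
Runs:
  'c' x 2 => "c2"
  'a' x 2 => "a2"
  'b' x 2 => "b2"
  'c' x 1 => "c1"
  'a' x 1 => "a1"
  'b' x 1 => "b1"
Compressed: "c2a2b2c1a1b1"
Compressed length: 12

12


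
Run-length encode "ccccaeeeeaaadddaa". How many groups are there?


Input: ccccaeeeeaaadddaa
Scanning for consecutive runs:
  Group 1: 'c' x 4 (positions 0-3)
  Group 2: 'a' x 1 (positions 4-4)
  Group 3: 'e' x 4 (positions 5-8)
  Group 4: 'a' x 3 (positions 9-11)
  Group 5: 'd' x 3 (positions 12-14)
  Group 6: 'a' x 2 (positions 15-16)
Total groups: 6

6


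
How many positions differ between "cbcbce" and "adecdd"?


Comparing "cbcbce" and "adecdd" position by position:
  Position 0: 'c' vs 'a' => DIFFER
  Position 1: 'b' vs 'd' => DIFFER
  Position 2: 'c' vs 'e' => DIFFER
  Position 3: 'b' vs 'c' => DIFFER
  Position 4: 'c' vs 'd' => DIFFER
  Position 5: 'e' vs 'd' => DIFFER
Positions that differ: 6

6


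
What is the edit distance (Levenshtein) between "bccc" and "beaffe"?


Computing edit distance: "bccc" -> "beaffe"
DP table:
           b    e    a    f    f    e
      0    1    2    3    4    5    6
  b   1    0    1    2    3    4    5
  c   2    1    1    2    3    4    5
  c   3    2    2    2    3    4    5
  c   4    3    3    3    3    4    5
Edit distance = dp[4][6] = 5

5


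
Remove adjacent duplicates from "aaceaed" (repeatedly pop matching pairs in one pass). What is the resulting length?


Input: aaceaed
Stack-based adjacent duplicate removal:
  Read 'a': push. Stack: a
  Read 'a': matches stack top 'a' => pop. Stack: (empty)
  Read 'c': push. Stack: c
  Read 'e': push. Stack: ce
  Read 'a': push. Stack: cea
  Read 'e': push. Stack: ceae
  Read 'd': push. Stack: ceaed
Final stack: "ceaed" (length 5)

5


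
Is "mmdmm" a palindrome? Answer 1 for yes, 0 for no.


Input: mmdmm
Reversed: mmdmm
  Compare pos 0 ('m') with pos 4 ('m'): match
  Compare pos 1 ('m') with pos 3 ('m'): match
Result: palindrome

1


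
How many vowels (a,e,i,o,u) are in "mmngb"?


Input: mmngb
Checking each character:
  'm' at position 0: consonant
  'm' at position 1: consonant
  'n' at position 2: consonant
  'g' at position 3: consonant
  'b' at position 4: consonant
Total vowels: 0

0


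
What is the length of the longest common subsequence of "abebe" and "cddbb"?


LCS of "abebe" and "cddbb"
DP table:
           c    d    d    b    b
      0    0    0    0    0    0
  a   0    0    0    0    0    0
  b   0    0    0    0    1    1
  e   0    0    0    0    1    1
  b   0    0    0    0    1    2
  e   0    0    0    0    1    2
LCS length = dp[5][5] = 2

2


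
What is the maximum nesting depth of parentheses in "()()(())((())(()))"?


Input: "()()(())((())(()))"
Tracking depth:
  Position 0 '(': depth becomes 1
  Position 1 ')': depth becomes 0
  Position 2 '(': depth becomes 1
  Position 3 ')': depth becomes 0
  Position 4 '(': depth becomes 1
  Position 5 '(': depth becomes 2
  Position 6 ')': depth becomes 1
  Position 7 ')': depth becomes 0
  Position 8 '(': depth becomes 1
  Position 9 '(': depth becomes 2
  Position 10 '(': depth becomes 3
  Position 11 ')': depth becomes 2
  Position 12 ')': depth becomes 1
  Position 13 '(': depth becomes 2
  Position 14 '(': depth becomes 3
  Position 15 ')': depth becomes 2
  Position 16 ')': depth becomes 1
  Position 17 ')': depth becomes 0
Maximum depth reached: 3

3


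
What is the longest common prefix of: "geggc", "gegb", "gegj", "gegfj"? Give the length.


Words: geggc, gegb, gegj, gegfj
  Position 0: all 'g' => match
  Position 1: all 'e' => match
  Position 2: all 'g' => match
  Position 3: ('g', 'b', 'j', 'f') => mismatch, stop
LCP = "geg" (length 3)

3


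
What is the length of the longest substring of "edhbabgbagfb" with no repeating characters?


Input: "edhbabgbagfb"
Sliding window (track last position of each char):
  Position 0 ('e'): window [0,0] length 1 -- new best
  Position 1 ('d'): window [0,1] length 2 -- new best
  Position 2 ('h'): window [0,2] length 3 -- new best
  Position 3 ('b'): window [0,3] length 4 -- new best
  Position 4 ('a'): window [0,4] length 5 -- new best
  Position 5 ('b'): repeat (last at 3), move window start to 4
  Position 5 ('b'): window [4,5] length 2
  Position 6 ('g'): window [4,6] length 3
  Position 7 ('b'): repeat (last at 5), move window start to 6
  Position 7 ('b'): window [6,7] length 2
  Position 8 ('a'): window [6,8] length 3
  Position 9 ('g'): repeat (last at 6), move window start to 7
  Position 9 ('g'): window [7,9] length 3
  Position 10 ('f'): window [7,10] length 4
  Position 11 ('b'): repeat (last at 7), move window start to 8
  Position 11 ('b'): window [8,11] length 4
Longest substring with no repeats: "edhba" with length 5

5


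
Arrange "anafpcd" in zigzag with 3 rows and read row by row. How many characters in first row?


Zigzag "anafpcd" into 3 rows:
Placing characters:
  'a' => row 0
  'n' => row 1
  'a' => row 2
  'f' => row 1
  'p' => row 0
  'c' => row 1
  'd' => row 2
Rows:
  Row 0: "ap"
  Row 1: "nfc"
  Row 2: "ad"
First row length: 2

2


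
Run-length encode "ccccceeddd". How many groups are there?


Input: ccccceeddd
Scanning for consecutive runs:
  Group 1: 'c' x 5 (positions 0-4)
  Group 2: 'e' x 2 (positions 5-6)
  Group 3: 'd' x 3 (positions 7-9)
Total groups: 3

3


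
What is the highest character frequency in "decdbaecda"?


Input: decdbaecda
Character counts:
  'a': 2
  'b': 1
  'c': 2
  'd': 3
  'e': 2
Maximum frequency: 3

3


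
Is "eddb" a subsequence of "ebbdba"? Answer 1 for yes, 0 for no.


Check if "eddb" is a subsequence of "ebbdba"
Greedy scan:
  Position 0 ('e'): matches sub[0] = 'e'
  Position 1 ('b'): no match needed
  Position 2 ('b'): no match needed
  Position 3 ('d'): matches sub[1] = 'd'
  Position 4 ('b'): no match needed
  Position 5 ('a'): no match needed
Only matched 2/4 characters => not a subsequence

0


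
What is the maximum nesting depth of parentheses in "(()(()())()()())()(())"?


Input: "(()(()())()()())()(())"
Tracking depth:
  Position 0 '(': depth becomes 1
  Position 1 '(': depth becomes 2
  Position 2 ')': depth becomes 1
  Position 3 '(': depth becomes 2
  Position 4 '(': depth becomes 3
  Position 5 ')': depth becomes 2
  Position 6 '(': depth becomes 3
  Position 7 ')': depth becomes 2
  Position 8 ')': depth becomes 1
  Position 9 '(': depth becomes 2
  Position 10 ')': depth becomes 1
  Position 11 '(': depth becomes 2
  Position 12 ')': depth becomes 1
  Position 13 '(': depth becomes 2
  Position 14 ')': depth becomes 1
  Position 15 ')': depth becomes 0
  Position 16 '(': depth becomes 1
  Position 17 ')': depth becomes 0
  Position 18 '(': depth becomes 1
  Position 19 '(': depth becomes 2
  Position 20 ')': depth becomes 1
  Position 21 ')': depth becomes 0
Maximum depth reached: 3

3


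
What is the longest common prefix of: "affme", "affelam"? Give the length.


Words: affme, affelam
  Position 0: all 'a' => match
  Position 1: all 'f' => match
  Position 2: all 'f' => match
  Position 3: ('m', 'e') => mismatch, stop
LCP = "aff" (length 3)

3


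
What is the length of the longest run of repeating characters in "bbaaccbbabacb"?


Input: "bbaaccbbabacb"
Scanning for longest run:
  Position 1 ('b'): continues run of 'b', length=2
  Position 2 ('a'): new char, reset run to 1
  Position 3 ('a'): continues run of 'a', length=2
  Position 4 ('c'): new char, reset run to 1
  Position 5 ('c'): continues run of 'c', length=2
  Position 6 ('b'): new char, reset run to 1
  Position 7 ('b'): continues run of 'b', length=2
  Position 8 ('a'): new char, reset run to 1
  Position 9 ('b'): new char, reset run to 1
  Position 10 ('a'): new char, reset run to 1
  Position 11 ('c'): new char, reset run to 1
  Position 12 ('b'): new char, reset run to 1
Longest run: 'b' with length 2

2


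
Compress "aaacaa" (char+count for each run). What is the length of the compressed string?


Input: aaacaa
Runs:
  'a' x 3 => "a3"
  'c' x 1 => "c1"
  'a' x 2 => "a2"
Compressed: "a3c1a2"
Compressed length: 6

6


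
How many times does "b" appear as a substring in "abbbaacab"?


Searching for "b" in "abbbaacab"
Scanning each position:
  Position 0: "a" => no
  Position 1: "b" => MATCH
  Position 2: "b" => MATCH
  Position 3: "b" => MATCH
  Position 4: "a" => no
  Position 5: "a" => no
  Position 6: "c" => no
  Position 7: "a" => no
  Position 8: "b" => MATCH
Total occurrences: 4

4


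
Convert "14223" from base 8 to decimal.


Input: "14223" in base 8
Positional expansion:
  Digit '1' (value 1) x 8^4 = 4096
  Digit '4' (value 4) x 8^3 = 2048
  Digit '2' (value 2) x 8^2 = 128
  Digit '2' (value 2) x 8^1 = 16
  Digit '3' (value 3) x 8^0 = 3
Sum = 6291

6291


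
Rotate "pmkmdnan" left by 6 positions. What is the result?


Input: "pmkmdnan", rotate left by 6
First 6 characters: "pmkmdn"
Remaining characters: "an"
Concatenate remaining + first: "an" + "pmkmdn" = "anpmkmdn"

anpmkmdn


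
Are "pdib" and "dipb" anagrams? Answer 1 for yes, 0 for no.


Strings: "pdib", "dipb"
Sorted first:  bdip
Sorted second: bdip
Sorted forms match => anagrams

1


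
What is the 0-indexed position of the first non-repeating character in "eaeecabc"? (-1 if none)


Input: eaeecabc
Character frequencies:
  'a': 2
  'b': 1
  'c': 2
  'e': 3
Scanning left to right for freq == 1:
  Position 0 ('e'): freq=3, skip
  Position 1 ('a'): freq=2, skip
  Position 2 ('e'): freq=3, skip
  Position 3 ('e'): freq=3, skip
  Position 4 ('c'): freq=2, skip
  Position 5 ('a'): freq=2, skip
  Position 6 ('b'): unique! => answer = 6

6


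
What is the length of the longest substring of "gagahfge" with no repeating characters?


Input: "gagahfge"
Sliding window (track last position of each char):
  Position 0 ('g'): window [0,0] length 1 -- new best
  Position 1 ('a'): window [0,1] length 2 -- new best
  Position 2 ('g'): repeat (last at 0), move window start to 1
  Position 2 ('g'): window [1,2] length 2
  Position 3 ('a'): repeat (last at 1), move window start to 2
  Position 3 ('a'): window [2,3] length 2
  Position 4 ('h'): window [2,4] length 3 -- new best
  Position 5 ('f'): window [2,5] length 4 -- new best
  Position 6 ('g'): repeat (last at 2), move window start to 3
  Position 6 ('g'): window [3,6] length 4
  Position 7 ('e'): window [3,7] length 5 -- new best
Longest substring with no repeats: "ahfge" with length 5

5


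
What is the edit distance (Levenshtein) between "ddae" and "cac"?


Computing edit distance: "ddae" -> "cac"
DP table:
           c    a    c
      0    1    2    3
  d   1    1    2    3
  d   2    2    2    3
  a   3    3    2    3
  e   4    4    3    3
Edit distance = dp[4][3] = 3

3


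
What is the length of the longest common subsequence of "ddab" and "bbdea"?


LCS of "ddab" and "bbdea"
DP table:
           b    b    d    e    a
      0    0    0    0    0    0
  d   0    0    0    1    1    1
  d   0    0    0    1    1    1
  a   0    0    0    1    1    2
  b   0    1    1    1    1    2
LCS length = dp[4][5] = 2

2


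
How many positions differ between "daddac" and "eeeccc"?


Comparing "daddac" and "eeeccc" position by position:
  Position 0: 'd' vs 'e' => DIFFER
  Position 1: 'a' vs 'e' => DIFFER
  Position 2: 'd' vs 'e' => DIFFER
  Position 3: 'd' vs 'c' => DIFFER
  Position 4: 'a' vs 'c' => DIFFER
  Position 5: 'c' vs 'c' => same
Positions that differ: 5

5


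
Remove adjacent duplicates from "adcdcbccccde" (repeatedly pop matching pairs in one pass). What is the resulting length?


Input: adcdcbccccde
Stack-based adjacent duplicate removal:
  Read 'a': push. Stack: a
  Read 'd': push. Stack: ad
  Read 'c': push. Stack: adc
  Read 'd': push. Stack: adcd
  Read 'c': push. Stack: adcdc
  Read 'b': push. Stack: adcdcb
  Read 'c': push. Stack: adcdcbc
  Read 'c': matches stack top 'c' => pop. Stack: adcdcb
  Read 'c': push. Stack: adcdcbc
  Read 'c': matches stack top 'c' => pop. Stack: adcdcb
  Read 'd': push. Stack: adcdcbd
  Read 'e': push. Stack: adcdcbde
Final stack: "adcdcbde" (length 8)

8


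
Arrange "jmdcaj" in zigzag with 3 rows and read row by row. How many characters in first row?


Zigzag "jmdcaj" into 3 rows:
Placing characters:
  'j' => row 0
  'm' => row 1
  'd' => row 2
  'c' => row 1
  'a' => row 0
  'j' => row 1
Rows:
  Row 0: "ja"
  Row 1: "mcj"
  Row 2: "d"
First row length: 2

2


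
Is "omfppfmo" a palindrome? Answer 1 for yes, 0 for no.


Input: omfppfmo
Reversed: omfppfmo
  Compare pos 0 ('o') with pos 7 ('o'): match
  Compare pos 1 ('m') with pos 6 ('m'): match
  Compare pos 2 ('f') with pos 5 ('f'): match
  Compare pos 3 ('p') with pos 4 ('p'): match
Result: palindrome

1


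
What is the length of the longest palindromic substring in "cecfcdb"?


Input: "cecfcdb"
Checking substrings for palindromes:
  [0:3] "cec" (len 3) => palindrome
  [2:5] "cfc" (len 3) => palindrome
Longest palindromic substring: "cec" with length 3

3


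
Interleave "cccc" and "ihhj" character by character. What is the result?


Interleaving "cccc" and "ihhj":
  Position 0: 'c' from first, 'i' from second => "ci"
  Position 1: 'c' from first, 'h' from second => "ch"
  Position 2: 'c' from first, 'h' from second => "ch"
  Position 3: 'c' from first, 'j' from second => "cj"
Result: cichchcj

cichchcj


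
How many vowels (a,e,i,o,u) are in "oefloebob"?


Input: oefloebob
Checking each character:
  'o' at position 0: vowel (running total: 1)
  'e' at position 1: vowel (running total: 2)
  'f' at position 2: consonant
  'l' at position 3: consonant
  'o' at position 4: vowel (running total: 3)
  'e' at position 5: vowel (running total: 4)
  'b' at position 6: consonant
  'o' at position 7: vowel (running total: 5)
  'b' at position 8: consonant
Total vowels: 5

5


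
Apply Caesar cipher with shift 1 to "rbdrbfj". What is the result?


Caesar cipher: shift "rbdrbfj" by 1
  'r' (pos 17) + 1 = pos 18 = 's'
  'b' (pos 1) + 1 = pos 2 = 'c'
  'd' (pos 3) + 1 = pos 4 = 'e'
  'r' (pos 17) + 1 = pos 18 = 's'
  'b' (pos 1) + 1 = pos 2 = 'c'
  'f' (pos 5) + 1 = pos 6 = 'g'
  'j' (pos 9) + 1 = pos 10 = 'k'
Result: scescgk

scescgk


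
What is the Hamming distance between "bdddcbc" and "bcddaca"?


Comparing "bdddcbc" and "bcddaca" position by position:
  Position 0: 'b' vs 'b' => same
  Position 1: 'd' vs 'c' => differ
  Position 2: 'd' vs 'd' => same
  Position 3: 'd' vs 'd' => same
  Position 4: 'c' vs 'a' => differ
  Position 5: 'b' vs 'c' => differ
  Position 6: 'c' vs 'a' => differ
Total differences (Hamming distance): 4

4


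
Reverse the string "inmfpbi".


Input: inmfpbi
Reading characters right to left:
  Position 6: 'i'
  Position 5: 'b'
  Position 4: 'p'
  Position 3: 'f'
  Position 2: 'm'
  Position 1: 'n'
  Position 0: 'i'
Reversed: ibpfmni

ibpfmni


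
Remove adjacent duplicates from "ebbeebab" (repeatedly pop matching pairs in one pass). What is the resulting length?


Input: ebbeebab
Stack-based adjacent duplicate removal:
  Read 'e': push. Stack: e
  Read 'b': push. Stack: eb
  Read 'b': matches stack top 'b' => pop. Stack: e
  Read 'e': matches stack top 'e' => pop. Stack: (empty)
  Read 'e': push. Stack: e
  Read 'b': push. Stack: eb
  Read 'a': push. Stack: eba
  Read 'b': push. Stack: ebab
Final stack: "ebab" (length 4)

4


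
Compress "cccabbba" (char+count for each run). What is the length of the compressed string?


Input: cccabbba
Runs:
  'c' x 3 => "c3"
  'a' x 1 => "a1"
  'b' x 3 => "b3"
  'a' x 1 => "a1"
Compressed: "c3a1b3a1"
Compressed length: 8

8


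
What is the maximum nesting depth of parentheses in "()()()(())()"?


Input: "()()()(())()"
Tracking depth:
  Position 0 '(': depth becomes 1
  Position 1 ')': depth becomes 0
  Position 2 '(': depth becomes 1
  Position 3 ')': depth becomes 0
  Position 4 '(': depth becomes 1
  Position 5 ')': depth becomes 0
  Position 6 '(': depth becomes 1
  Position 7 '(': depth becomes 2
  Position 8 ')': depth becomes 1
  Position 9 ')': depth becomes 0
  Position 10 '(': depth becomes 1
  Position 11 ')': depth becomes 0
Maximum depth reached: 2

2


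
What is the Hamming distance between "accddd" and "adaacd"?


Comparing "accddd" and "adaacd" position by position:
  Position 0: 'a' vs 'a' => same
  Position 1: 'c' vs 'd' => differ
  Position 2: 'c' vs 'a' => differ
  Position 3: 'd' vs 'a' => differ
  Position 4: 'd' vs 'c' => differ
  Position 5: 'd' vs 'd' => same
Total differences (Hamming distance): 4

4


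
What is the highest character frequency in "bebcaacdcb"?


Input: bebcaacdcb
Character counts:
  'a': 2
  'b': 3
  'c': 3
  'd': 1
  'e': 1
Maximum frequency: 3

3


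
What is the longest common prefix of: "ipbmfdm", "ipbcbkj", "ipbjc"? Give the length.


Words: ipbmfdm, ipbcbkj, ipbjc
  Position 0: all 'i' => match
  Position 1: all 'p' => match
  Position 2: all 'b' => match
  Position 3: ('m', 'c', 'j') => mismatch, stop
LCP = "ipb" (length 3)

3


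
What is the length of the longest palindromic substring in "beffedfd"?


Input: "beffedfd"
Checking substrings for palindromes:
  [1:5] "effe" (len 4) => palindrome
  [5:8] "dfd" (len 3) => palindrome
  [2:4] "ff" (len 2) => palindrome
Longest palindromic substring: "effe" with length 4

4


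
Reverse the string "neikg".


Input: neikg
Reading characters right to left:
  Position 4: 'g'
  Position 3: 'k'
  Position 2: 'i'
  Position 1: 'e'
  Position 0: 'n'
Reversed: gkien

gkien


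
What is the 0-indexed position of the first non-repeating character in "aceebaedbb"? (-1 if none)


Input: aceebaedbb
Character frequencies:
  'a': 2
  'b': 3
  'c': 1
  'd': 1
  'e': 3
Scanning left to right for freq == 1:
  Position 0 ('a'): freq=2, skip
  Position 1 ('c'): unique! => answer = 1

1


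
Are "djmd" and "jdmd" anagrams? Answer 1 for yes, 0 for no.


Strings: "djmd", "jdmd"
Sorted first:  ddjm
Sorted second: ddjm
Sorted forms match => anagrams

1


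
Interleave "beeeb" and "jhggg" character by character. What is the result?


Interleaving "beeeb" and "jhggg":
  Position 0: 'b' from first, 'j' from second => "bj"
  Position 1: 'e' from first, 'h' from second => "eh"
  Position 2: 'e' from first, 'g' from second => "eg"
  Position 3: 'e' from first, 'g' from second => "eg"
  Position 4: 'b' from first, 'g' from second => "bg"
Result: bjehegegbg

bjehegegbg


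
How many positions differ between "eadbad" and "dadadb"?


Comparing "eadbad" and "dadadb" position by position:
  Position 0: 'e' vs 'd' => DIFFER
  Position 1: 'a' vs 'a' => same
  Position 2: 'd' vs 'd' => same
  Position 3: 'b' vs 'a' => DIFFER
  Position 4: 'a' vs 'd' => DIFFER
  Position 5: 'd' vs 'b' => DIFFER
Positions that differ: 4

4


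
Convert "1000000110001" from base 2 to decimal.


Input: "1000000110001" in base 2
Positional expansion:
  Digit '1' (value 1) x 2^12 = 4096
  Digit '0' (value 0) x 2^11 = 0
  Digit '0' (value 0) x 2^10 = 0
  Digit '0' (value 0) x 2^9 = 0
  Digit '0' (value 0) x 2^8 = 0
  Digit '0' (value 0) x 2^7 = 0
  Digit '0' (value 0) x 2^6 = 0
  Digit '1' (value 1) x 2^5 = 32
  Digit '1' (value 1) x 2^4 = 16
  Digit '0' (value 0) x 2^3 = 0
  Digit '0' (value 0) x 2^2 = 0
  Digit '0' (value 0) x 2^1 = 0
  Digit '1' (value 1) x 2^0 = 1
Sum = 4145

4145


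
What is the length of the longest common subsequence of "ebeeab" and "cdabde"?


LCS of "ebeeab" and "cdabde"
DP table:
           c    d    a    b    d    e
      0    0    0    0    0    0    0
  e   0    0    0    0    0    0    1
  b   0    0    0    0    1    1    1
  e   0    0    0    0    1    1    2
  e   0    0    0    0    1    1    2
  a   0    0    0    1    1    1    2
  b   0    0    0    1    2    2    2
LCS length = dp[6][6] = 2

2


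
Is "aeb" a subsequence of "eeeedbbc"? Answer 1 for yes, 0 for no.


Check if "aeb" is a subsequence of "eeeedbbc"
Greedy scan:
  Position 0 ('e'): no match needed
  Position 1 ('e'): no match needed
  Position 2 ('e'): no match needed
  Position 3 ('e'): no match needed
  Position 4 ('d'): no match needed
  Position 5 ('b'): no match needed
  Position 6 ('b'): no match needed
  Position 7 ('c'): no match needed
Only matched 0/3 characters => not a subsequence

0
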